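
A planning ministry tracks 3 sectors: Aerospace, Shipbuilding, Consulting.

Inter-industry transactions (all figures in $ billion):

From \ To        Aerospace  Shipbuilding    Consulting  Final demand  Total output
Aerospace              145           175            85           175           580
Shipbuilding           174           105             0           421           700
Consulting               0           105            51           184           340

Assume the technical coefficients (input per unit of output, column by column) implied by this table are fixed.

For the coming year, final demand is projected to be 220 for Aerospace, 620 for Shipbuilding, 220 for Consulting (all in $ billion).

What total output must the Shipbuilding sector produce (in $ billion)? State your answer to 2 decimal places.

Technical coefficients a_ij = z_ij / X_j:
  a_AA = 145/580 = 0.25, a_SA = 174/580 = 0.30, a_CA = 0/580 = 0.00
  a_AS = 175/700 = 0.25, a_SS = 105/700 = 0.15, a_CS = 105/700 = 0.15
  a_AC = 85/340 = 0.25, a_SC = 0/340 = 0.00, a_CC = 51/340 = 0.15
I − A =
  [   0.75    -0.25    -0.25]
  [  -0.30     0.85     0.00]
  [   0.00    -0.15     0.85]
Cofactors of I−A, C_ij = (−1)^(i+j)·(minor ij) (rows/columns in the sector order above):
  C_11 = (0.85)(0.85) − (0.00)(-0.15) = 0.7225
  C_12 = −[(-0.30)(0.85) − (0.00)(0.00)] = 0.2550
  C_13 = (-0.30)(-0.15) − (0.85)(0.00) = 0.0450
  C_21 = −[(-0.25)(0.85) − (-0.25)(-0.15)] = 0.2500
  C_22 = (0.75)(0.85) − (-0.25)(0.00) = 0.6375
  C_23 = −[(0.75)(-0.15) − (-0.25)(0.00)] = 0.1125
  C_31 = (-0.25)(0.00) − (-0.25)(0.85) = 0.2125
  C_32 = −[(0.75)(0.00) − (-0.25)(-0.30)] = 0.0750
  C_33 = (0.75)(0.85) − (-0.25)(-0.30) = 0.5625
det(I−A) = Σ_j (I−A)_1j·C_1j = (0.75)(0.7225) + (-0.25)(0.2550) + (-0.25)(0.0450) = 0.466875
adj(I−A) = Cᵀ =
  [ 0.7225   0.2500   0.2125]
  [ 0.2550   0.6375   0.0750]
  [ 0.0450   0.1125   0.5625]
(I − A)⁻¹ = adj(I−A) / det(I−A) ≈
  [   1.5475     0.5355     0.4552]
  [   0.5462     1.3655     0.1606]
  [   0.0964     0.2410     1.2048]
x = (I − A)⁻¹ d = adj(I−A)·d / det(I−A), with det(I−A) = 0.466875:
  x_A = (0.7225·220 + 0.2500·620 + 0.2125·220) / 0.466875 = 360.70 / 0.466875 ≈ 772.58
  x_S = (0.2550·220 + 0.6375·620 + 0.0750·220) / 0.466875 = 467.85 / 0.466875 ≈ 1002.09
  x_C = (0.0450·220 + 0.1125·620 + 0.5625·220) / 0.466875 = 203.40 / 0.466875 ≈ 435.66

x_S = 1002.09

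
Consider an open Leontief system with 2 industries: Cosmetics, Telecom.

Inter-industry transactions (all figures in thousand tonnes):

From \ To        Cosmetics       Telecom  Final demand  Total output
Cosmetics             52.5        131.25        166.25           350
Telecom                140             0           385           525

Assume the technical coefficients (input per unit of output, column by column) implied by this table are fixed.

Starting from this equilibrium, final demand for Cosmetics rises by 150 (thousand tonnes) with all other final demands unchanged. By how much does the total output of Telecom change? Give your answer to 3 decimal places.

Technical coefficients a_ij = z_ij / X_j:
  a_CC = 52.5/350 = 0.15, a_TC = 140/350 = 0.40
  a_CT = 131.25/525 = 0.25, a_TT = 0/525 = 0.00
I − A =
  [   0.85    -0.25]
  [  -0.40     1.00]
det(I−A) = (0.85)(1.00) − (-0.25)(-0.40) = 0.7500
adj(I−A) = [[1.00, 0.25], [0.40, 0.85]]
(I − A)⁻¹ = adj(I−A) / det(I−A) ≈
  [   1.3333     0.3333]
  [   0.5333     1.1333]
Δx = (I − A)⁻¹ Δd with Δd having +150 in the Cosmetics component and 0 elsewhere.
So Δx_T = L_TC · (+150), where L_TC = adj(I−A)_TC / det(I−A) = 0.40 / 0.7500.
Δx_T = 0.40 × (+150) / 0.7500 = 60.00 / 0.7500 = 80.000.

Δx_T = 80.000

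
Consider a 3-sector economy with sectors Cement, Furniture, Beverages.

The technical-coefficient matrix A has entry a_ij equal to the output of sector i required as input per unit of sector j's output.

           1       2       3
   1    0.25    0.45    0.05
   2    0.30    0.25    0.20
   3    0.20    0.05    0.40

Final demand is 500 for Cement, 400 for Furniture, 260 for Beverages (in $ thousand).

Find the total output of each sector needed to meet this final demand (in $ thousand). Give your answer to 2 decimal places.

I − A =
  [   0.75    -0.45    -0.05]
  [  -0.30     0.75    -0.20]
  [  -0.20    -0.05     0.60]
Cofactors of I−A, C_ij = (−1)^(i+j)·(minor ij) (rows/columns in the sector order above):
  C_11 = (0.75)(0.60) − (-0.20)(-0.05) = 0.4400
  C_12 = −[(-0.30)(0.60) − (-0.20)(-0.20)] = 0.2200
  C_13 = (-0.30)(-0.05) − (0.75)(-0.20) = 0.1650
  C_21 = −[(-0.45)(0.60) − (-0.05)(-0.05)] = 0.2725
  C_22 = (0.75)(0.60) − (-0.05)(-0.20) = 0.4400
  C_23 = −[(0.75)(-0.05) − (-0.45)(-0.20)] = 0.1275
  C_31 = (-0.45)(-0.20) − (-0.05)(0.75) = 0.1275
  C_32 = −[(0.75)(-0.20) − (-0.05)(-0.30)] = 0.1650
  C_33 = (0.75)(0.75) − (-0.45)(-0.30) = 0.4275
det(I−A) = Σ_j (I−A)_1j·C_1j = (0.75)(0.4400) + (-0.45)(0.2200) + (-0.05)(0.1650) = 0.22275
adj(I−A) = Cᵀ =
  [ 0.4400   0.2725   0.1275]
  [ 0.2200   0.4400   0.1650]
  [ 0.1650   0.1275   0.4275]
(I − A)⁻¹ = adj(I−A) / det(I−A) ≈
  [   1.9753     1.2233     0.5724]
  [   0.9877     1.9753     0.7407]
  [   0.7407     0.5724     1.9192]
x = (I − A)⁻¹ d = adj(I−A)·d / det(I−A), with det(I−A) = 0.22275:
  x_1 = (0.4400·500 + 0.2725·400 + 0.1275·260) / 0.22275 = 362.15 / 0.22275 ≈ 1625.81
  x_2 = (0.2200·500 + 0.4400·400 + 0.1650·260) / 0.22275 = 328.90 / 0.22275 ≈ 1476.54
  x_3 = (0.1650·500 + 0.1275·400 + 0.4275·260) / 0.22275 = 244.65 / 0.22275 ≈ 1098.32

x_1 = 1625.81, x_2 = 1476.54, x_3 = 1098.32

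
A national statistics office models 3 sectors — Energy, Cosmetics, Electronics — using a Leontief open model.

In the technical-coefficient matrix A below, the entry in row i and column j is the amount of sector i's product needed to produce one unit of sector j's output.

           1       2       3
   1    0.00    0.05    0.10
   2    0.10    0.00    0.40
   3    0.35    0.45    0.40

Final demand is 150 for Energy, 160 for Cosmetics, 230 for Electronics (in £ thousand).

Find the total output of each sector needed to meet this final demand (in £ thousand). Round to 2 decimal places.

x_1 = 276.92, x_2 = 579.49, x_3 = 979.49

I − A =
  [   1.00    -0.05    -0.10]
  [  -0.10     1.00    -0.40]
  [  -0.35    -0.45     0.60]
Cofactors of I−A, C_ij = (−1)^(i+j)·(minor ij) (rows/columns in the sector order above):
  C_11 = (1.00)(0.60) − (-0.40)(-0.45) = 0.4200
  C_12 = −[(-0.10)(0.60) − (-0.40)(-0.35)] = 0.2000
  C_13 = (-0.10)(-0.45) − (1.00)(-0.35) = 0.3950
  C_21 = −[(-0.05)(0.60) − (-0.10)(-0.45)] = 0.0750
  C_22 = (1.00)(0.60) − (-0.10)(-0.35) = 0.5650
  C_23 = −[(1.00)(-0.45) − (-0.05)(-0.35)] = 0.4675
  C_31 = (-0.05)(-0.40) − (-0.10)(1.00) = 0.1200
  C_32 = −[(1.00)(-0.40) − (-0.10)(-0.10)] = 0.4100
  C_33 = (1.00)(1.00) − (-0.05)(-0.10) = 0.9950
det(I−A) = Σ_j (I−A)_1j·C_1j = (1.00)(0.4200) + (-0.05)(0.2000) + (-0.10)(0.3950) = 0.3705
adj(I−A) = Cᵀ =
  [ 0.4200   0.0750   0.1200]
  [ 0.2000   0.5650   0.4100]
  [ 0.3950   0.4675   0.9950]
(I − A)⁻¹ = adj(I−A) / det(I−A) ≈
  [   1.1336     0.2024     0.3239]
  [   0.5398     1.5250     1.1066]
  [   1.0661     1.2618     2.6856]
x = (I − A)⁻¹ d = adj(I−A)·d / det(I−A), with det(I−A) = 0.3705:
  x_1 = (0.4200·150 + 0.0750·160 + 0.1200·230) / 0.3705 = 102.60 / 0.3705 ≈ 276.92
  x_2 = (0.2000·150 + 0.5650·160 + 0.4100·230) / 0.3705 = 214.70 / 0.3705 ≈ 579.49
  x_3 = (0.3950·150 + 0.4675·160 + 0.9950·230) / 0.3705 = 362.90 / 0.3705 ≈ 979.49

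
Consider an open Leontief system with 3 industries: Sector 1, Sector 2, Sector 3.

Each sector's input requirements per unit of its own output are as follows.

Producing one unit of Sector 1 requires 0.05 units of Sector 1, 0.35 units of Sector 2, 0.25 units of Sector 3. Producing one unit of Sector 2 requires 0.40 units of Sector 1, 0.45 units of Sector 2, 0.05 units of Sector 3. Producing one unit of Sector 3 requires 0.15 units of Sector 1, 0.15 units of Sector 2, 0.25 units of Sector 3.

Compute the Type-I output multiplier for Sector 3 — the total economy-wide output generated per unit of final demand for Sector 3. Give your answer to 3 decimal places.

I − A =
  [   0.95    -0.40    -0.15]
  [  -0.35     0.55    -0.15]
  [  -0.25    -0.05     0.75]
Cofactors of I−A, C_ij = (−1)^(i+j)·(minor ij) (rows/columns in the sector order above):
  C_11 = (0.55)(0.75) − (-0.15)(-0.05) = 0.4050
  C_12 = −[(-0.35)(0.75) − (-0.15)(-0.25)] = 0.3000
  C_13 = (-0.35)(-0.05) − (0.55)(-0.25) = 0.1550
  C_21 = −[(-0.40)(0.75) − (-0.15)(-0.05)] = 0.3075
  C_22 = (0.95)(0.75) − (-0.15)(-0.25) = 0.6750
  C_23 = −[(0.95)(-0.05) − (-0.40)(-0.25)] = 0.1475
  C_31 = (-0.40)(-0.15) − (-0.15)(0.55) = 0.1425
  C_32 = −[(0.95)(-0.15) − (-0.15)(-0.35)] = 0.1950
  C_33 = (0.95)(0.55) − (-0.40)(-0.35) = 0.3825
det(I−A) = Σ_j (I−A)_1j·C_1j = (0.95)(0.4050) + (-0.40)(0.3000) + (-0.15)(0.1550) = 0.2415
adj(I−A) = Cᵀ =
  [ 0.4050   0.3075   0.1425]
  [ 0.3000   0.6750   0.1950]
  [ 0.1550   0.1475   0.3825]
(I − A)⁻¹ = adj(I−A) / det(I−A) ≈
  [   1.6770     1.2733     0.5901]
  [   1.2422     2.7950     0.8075]
  [   0.6418     0.6108     1.5839]
The output multiplier for sector j is the column-j sum of the Leontief inverse (I − A)⁻¹ = adj(I−A) / det(I−A).
Column 3 of adj(I−A): (0.1425, 0.1950, 0.3825); det(I−A) = 0.2415.
m_3 = (0.1425 + 0.1950 + 0.3825) / 0.2415 = 0.72 / 0.2415 ≈ 2.981.

m_3 = 2.981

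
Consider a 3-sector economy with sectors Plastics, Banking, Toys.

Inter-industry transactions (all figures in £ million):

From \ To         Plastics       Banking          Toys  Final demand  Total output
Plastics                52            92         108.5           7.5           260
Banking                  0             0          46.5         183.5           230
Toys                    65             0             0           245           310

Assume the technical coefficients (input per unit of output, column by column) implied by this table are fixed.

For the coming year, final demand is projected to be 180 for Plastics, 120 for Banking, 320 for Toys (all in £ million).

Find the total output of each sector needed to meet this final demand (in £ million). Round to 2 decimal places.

Technical coefficients a_ij = z_ij / X_j:
  a_PP = 52/260 = 0.20, a_BP = 0/260 = 0.00, a_TP = 65/260 = 0.25
  a_PB = 92/230 = 0.40, a_BB = 0/230 = 0.00, a_TB = 0/230 = 0.00
  a_PT = 108.5/310 = 0.35, a_BT = 46.5/310 = 0.15, a_TT = 0/310 = 0.00
I − A =
  [   0.80    -0.40    -0.35]
  [   0.00     1.00    -0.15]
  [  -0.25     0.00     1.00]
Cofactors of I−A, C_ij = (−1)^(i+j)·(minor ij) (rows/columns in the sector order above):
  C_11 = (1.00)(1.00) − (-0.15)(0.00) = 1.0000
  C_12 = −[(0.00)(1.00) − (-0.15)(-0.25)] = 0.0375
  C_13 = (0.00)(0.00) − (1.00)(-0.25) = 0.2500
  C_21 = −[(-0.40)(1.00) − (-0.35)(0.00)] = 0.4000
  C_22 = (0.80)(1.00) − (-0.35)(-0.25) = 0.7125
  C_23 = −[(0.80)(0.00) − (-0.40)(-0.25)] = 0.1000
  C_31 = (-0.40)(-0.15) − (-0.35)(1.00) = 0.4100
  C_32 = −[(0.80)(-0.15) − (-0.35)(0.00)] = 0.1200
  C_33 = (0.80)(1.00) − (-0.40)(0.00) = 0.8000
det(I−A) = Σ_j (I−A)_1j·C_1j = (0.80)(1.0000) + (-0.40)(0.0375) + (-0.35)(0.2500) = 0.6975
adj(I−A) = Cᵀ =
  [ 1.0000   0.4000   0.4100]
  [ 0.0375   0.7125   0.1200]
  [ 0.2500   0.1000   0.8000]
(I − A)⁻¹ = adj(I−A) / det(I−A) ≈
  [   1.4337     0.5735     0.5878]
  [   0.0538     1.0215     0.1720]
  [   0.3584     0.1434     1.1470]
x = (I − A)⁻¹ d = adj(I−A)·d / det(I−A), with det(I−A) = 0.6975:
  x_P = (1.0000·180 + 0.4000·120 + 0.4100·320) / 0.6975 = 359.20 / 0.6975 ≈ 514.98
  x_B = (0.0375·180 + 0.7125·120 + 0.1200·320) / 0.6975 = 130.65 / 0.6975 ≈ 187.31
  x_T = (0.2500·180 + 0.1000·120 + 0.8000·320) / 0.6975 = 313.00 / 0.6975 ≈ 448.75

x_P = 514.98, x_B = 187.31, x_T = 448.75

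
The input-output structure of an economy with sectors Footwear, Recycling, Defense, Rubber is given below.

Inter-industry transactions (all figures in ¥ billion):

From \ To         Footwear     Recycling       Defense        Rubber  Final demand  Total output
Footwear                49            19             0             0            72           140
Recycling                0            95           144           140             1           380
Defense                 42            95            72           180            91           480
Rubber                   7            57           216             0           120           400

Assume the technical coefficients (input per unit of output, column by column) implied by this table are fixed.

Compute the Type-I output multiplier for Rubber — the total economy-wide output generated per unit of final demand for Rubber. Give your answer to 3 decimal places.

m_4 = 4.944

Technical coefficients a_ij = z_ij / X_j:
  a_11 = 49/140 = 0.35, a_21 = 0/140 = 0.00, a_31 = 42/140 = 0.30, a_41 = 7/140 = 0.05
  a_12 = 19/380 = 0.05, a_22 = 95/380 = 0.25, a_32 = 95/380 = 0.25, a_42 = 57/380 = 0.15
  a_13 = 0/480 = 0.00, a_23 = 144/480 = 0.30, a_33 = 72/480 = 0.15, a_43 = 216/480 = 0.45
  a_14 = 0/400 = 0.00, a_24 = 140/400 = 0.35, a_34 = 180/400 = 0.45, a_44 = 0/400 = 0.00
I − A =
  [   0.65    -0.05     0.00     0.00]
  [   0.00     0.75    -0.30    -0.35]
  [  -0.30    -0.25     0.85    -0.45]
  [  -0.05    -0.15    -0.45     1.00]
Compute the cofactors C_ij = (−1)^(i+j)·(3×3 minor ij) of I−A; the adjugate is their transpose:
adj(I−A) = Cᵀ =
  [ 0.306375   0.032375   0.022875   0.021625]
  [ 0.158875   0.420875   0.297375   0.281125]
  [ 0.230500   0.222500   0.452500   0.281500]
  [ 0.142875   0.164875   0.249375   0.361125]
det(I−A) = Σ_j (I−A)_1j·C_1j = (0.65)(0.306375) + (-0.05)(0.158875) + (0.00)(0.230500) + (0.00)(0.142875) = 0.1912
(I − A)⁻¹ = adj(I−A) / det(I−A) ≈
  [   1.6024     0.1693     0.1196     0.1131]
  [   0.8309     2.2012     1.5553     1.4703]
  [   1.2055     1.1637     2.3666     1.4723]
  [   0.7473     0.8623     1.3043     1.8887]
The output multiplier for sector j is the column-j sum of the Leontief inverse (I − A)⁻¹ = adj(I−A) / det(I−A).
Column 4 of adj(I−A): (0.021625, 0.281125, 0.281500, 0.361125); det(I−A) = 0.1912.
m_4 = (0.021625 + 0.281125 + 0.281500 + 0.361125) / 0.1912 = 0.945375 / 0.1912 ≈ 4.944.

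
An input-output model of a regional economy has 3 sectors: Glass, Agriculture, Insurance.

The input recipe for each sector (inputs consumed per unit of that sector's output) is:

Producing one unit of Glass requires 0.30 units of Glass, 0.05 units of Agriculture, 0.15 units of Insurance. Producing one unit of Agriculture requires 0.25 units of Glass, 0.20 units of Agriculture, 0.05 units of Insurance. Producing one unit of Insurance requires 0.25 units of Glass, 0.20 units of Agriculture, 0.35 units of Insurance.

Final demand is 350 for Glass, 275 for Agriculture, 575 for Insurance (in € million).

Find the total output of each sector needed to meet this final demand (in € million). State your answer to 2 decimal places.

x_G = 1191.87, x_A = 722.04, x_I = 1215.21

I − A =
  [   0.70    -0.25    -0.25]
  [  -0.05     0.80    -0.20]
  [  -0.15    -0.05     0.65]
Cofactors of I−A, C_ij = (−1)^(i+j)·(minor ij) (rows/columns in the sector order above):
  C_11 = (0.80)(0.65) − (-0.20)(-0.05) = 0.5100
  C_12 = −[(-0.05)(0.65) − (-0.20)(-0.15)] = 0.0625
  C_13 = (-0.05)(-0.05) − (0.80)(-0.15) = 0.1225
  C_21 = −[(-0.25)(0.65) − (-0.25)(-0.05)] = 0.1750
  C_22 = (0.70)(0.65) − (-0.25)(-0.15) = 0.4175
  C_23 = −[(0.70)(-0.05) − (-0.25)(-0.15)] = 0.0725
  C_31 = (-0.25)(-0.20) − (-0.25)(0.80) = 0.2500
  C_32 = −[(0.70)(-0.20) − (-0.25)(-0.05)] = 0.1525
  C_33 = (0.70)(0.80) − (-0.25)(-0.05) = 0.5475
det(I−A) = Σ_j (I−A)_1j·C_1j = (0.70)(0.5100) + (-0.25)(0.0625) + (-0.25)(0.1225) = 0.31075
adj(I−A) = Cᵀ =
  [ 0.5100   0.1750   0.2500]
  [ 0.0625   0.4175   0.1525]
  [ 0.1225   0.0725   0.5475]
(I − A)⁻¹ = adj(I−A) / det(I−A) ≈
  [   1.6412     0.5632     0.8045]
  [   0.2011     1.3435     0.4907]
  [   0.3942     0.2333     1.7619]
x = (I − A)⁻¹ d = adj(I−A)·d / det(I−A), with det(I−A) = 0.31075:
  x_G = (0.5100·350 + 0.1750·275 + 0.2500·575) / 0.31075 = 370.375 / 0.31075 ≈ 1191.87
  x_A = (0.0625·350 + 0.4175·275 + 0.1525·575) / 0.31075 = 224.375 / 0.31075 ≈ 722.04
  x_I = (0.1225·350 + 0.0725·275 + 0.5475·575) / 0.31075 = 377.625 / 0.31075 ≈ 1215.21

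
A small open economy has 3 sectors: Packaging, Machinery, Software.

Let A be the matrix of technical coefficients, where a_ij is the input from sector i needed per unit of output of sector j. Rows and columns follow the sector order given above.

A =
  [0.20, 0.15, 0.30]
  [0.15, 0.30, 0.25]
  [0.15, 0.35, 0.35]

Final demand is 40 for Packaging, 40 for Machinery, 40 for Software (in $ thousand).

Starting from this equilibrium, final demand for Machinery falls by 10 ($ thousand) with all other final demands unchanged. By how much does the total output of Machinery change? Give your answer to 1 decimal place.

Δx_2 = -21.0

I − A =
  [   0.80    -0.15    -0.30]
  [  -0.15     0.70    -0.25]
  [  -0.15    -0.35     0.65]
Cofactors of I−A, C_ij = (−1)^(i+j)·(minor ij) (rows/columns in the sector order above):
  C_11 = (0.70)(0.65) − (-0.25)(-0.35) = 0.3675
  C_12 = −[(-0.15)(0.65) − (-0.25)(-0.15)] = 0.1350
  C_13 = (-0.15)(-0.35) − (0.70)(-0.15) = 0.1575
  C_21 = −[(-0.15)(0.65) − (-0.30)(-0.35)] = 0.2025
  C_22 = (0.80)(0.65) − (-0.30)(-0.15) = 0.4750
  C_23 = −[(0.80)(-0.35) − (-0.15)(-0.15)] = 0.3025
  C_31 = (-0.15)(-0.25) − (-0.30)(0.70) = 0.2475
  C_32 = −[(0.80)(-0.25) − (-0.30)(-0.15)] = 0.2450
  C_33 = (0.80)(0.70) − (-0.15)(-0.15) = 0.5375
det(I−A) = Σ_j (I−A)_1j·C_1j = (0.80)(0.3675) + (-0.15)(0.1350) + (-0.30)(0.1575) = 0.2265
adj(I−A) = Cᵀ =
  [ 0.3675   0.2025   0.2475]
  [ 0.1350   0.4750   0.2450]
  [ 0.1575   0.3025   0.5375]
(I − A)⁻¹ = adj(I−A) / det(I−A) ≈
  [   1.6225     0.8940     1.0927]
  [   0.5960     2.0971     1.0817]
  [   0.6954     1.3355     2.3731]
Δx = (I − A)⁻¹ Δd with Δd having -10 in the Machinery component and 0 elsewhere.
So Δx_2 = L_22 · (-10), where L_22 = adj(I−A)_22 / det(I−A) = 0.4750 / 0.2265.
Δx_2 = 0.4750 × (-10) / 0.2265 = -4.75 / 0.2265 ≈ -21.0.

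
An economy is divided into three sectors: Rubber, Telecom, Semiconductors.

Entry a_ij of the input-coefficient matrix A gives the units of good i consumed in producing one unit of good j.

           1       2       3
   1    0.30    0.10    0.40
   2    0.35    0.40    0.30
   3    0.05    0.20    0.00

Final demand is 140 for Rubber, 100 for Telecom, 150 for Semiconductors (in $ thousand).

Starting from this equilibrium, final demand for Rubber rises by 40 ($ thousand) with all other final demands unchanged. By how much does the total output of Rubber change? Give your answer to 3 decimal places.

I − A =
  [   0.70    -0.10    -0.40]
  [  -0.35     0.60    -0.30]
  [  -0.05    -0.20     1.00]
Cofactors of I−A, C_ij = (−1)^(i+j)·(minor ij) (rows/columns in the sector order above):
  C_11 = (0.60)(1.00) − (-0.30)(-0.20) = 0.5400
  C_12 = −[(-0.35)(1.00) − (-0.30)(-0.05)] = 0.3650
  C_13 = (-0.35)(-0.20) − (0.60)(-0.05) = 0.1000
  C_21 = −[(-0.10)(1.00) − (-0.40)(-0.20)] = 0.1800
  C_22 = (0.70)(1.00) − (-0.40)(-0.05) = 0.6800
  C_23 = −[(0.70)(-0.20) − (-0.10)(-0.05)] = 0.1450
  C_31 = (-0.10)(-0.30) − (-0.40)(0.60) = 0.2700
  C_32 = −[(0.70)(-0.30) − (-0.40)(-0.35)] = 0.3500
  C_33 = (0.70)(0.60) − (-0.10)(-0.35) = 0.3850
det(I−A) = Σ_j (I−A)_1j·C_1j = (0.70)(0.5400) + (-0.10)(0.3650) + (-0.40)(0.1000) = 0.3015
adj(I−A) = Cᵀ =
  [ 0.5400   0.1800   0.2700]
  [ 0.3650   0.6800   0.3500]
  [ 0.1000   0.1450   0.3850]
(I − A)⁻¹ = adj(I−A) / det(I−A) ≈
  [   1.7910     0.5970     0.8955]
  [   1.2106     2.2554     1.1609]
  [   0.3317     0.4809     1.2769]
Δx = (I − A)⁻¹ Δd with Δd having +40 in the Rubber component and 0 elsewhere.
So Δx_1 = L_11 · (+40), where L_11 = adj(I−A)_11 / det(I−A) = 0.5400 / 0.3015.
Δx_1 = 0.5400 × (+40) / 0.3015 = 21.60 / 0.3015 ≈ 71.642.

Δx_1 = 71.642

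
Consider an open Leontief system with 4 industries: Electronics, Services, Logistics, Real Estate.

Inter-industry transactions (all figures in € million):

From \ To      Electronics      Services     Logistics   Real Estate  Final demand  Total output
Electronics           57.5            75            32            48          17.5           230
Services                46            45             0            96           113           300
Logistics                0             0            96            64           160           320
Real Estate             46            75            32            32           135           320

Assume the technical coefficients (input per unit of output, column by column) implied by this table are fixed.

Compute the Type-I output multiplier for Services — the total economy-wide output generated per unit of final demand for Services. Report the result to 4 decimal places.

Technical coefficients a_ij = z_ij / X_j:
  a_11 = 57.5/230 = 0.25, a_21 = 46/230 = 0.20, a_31 = 0/230 = 0.00, a_41 = 46/230 = 0.20
  a_12 = 75/300 = 0.25, a_22 = 45/300 = 0.15, a_32 = 0/300 = 0.00, a_42 = 75/300 = 0.25
  a_13 = 32/320 = 0.10, a_23 = 0/320 = 0.00, a_33 = 96/320 = 0.30, a_43 = 32/320 = 0.10
  a_14 = 48/320 = 0.15, a_24 = 96/320 = 0.30, a_34 = 64/320 = 0.20, a_44 = 32/320 = 0.10
I − A =
  [   0.75    -0.25    -0.10    -0.15]
  [  -0.20     0.85     0.00    -0.30]
  [   0.00     0.00     0.70    -0.20]
  [  -0.20    -0.25    -0.10     0.90]
Compute the cofactors C_ij = (−1)^(i+j)·(3×3 minor ij) of I−A; the adjugate is their transpose:
adj(I−A) = Cᵀ =
  [ 0.46600   0.18375   0.08925   0.15875]
  [ 0.16400   0.43250   0.04950   0.18250]
  [ 0.04400   0.04750   0.42450   0.11750]
  [ 0.15400   0.16625   0.08075   0.41125]
det(I−A) = Σ_j (I−A)_1j·C_1j = (0.75)(0.46600) + (-0.25)(0.16400) + (-0.10)(0.04400) + (-0.15)(0.15400) = 0.2810
(I − A)⁻¹ = adj(I−A) / det(I−A) ≈
  [   1.65836     0.65391     0.31762     0.56495]
  [   0.58363     1.53915     0.17616     0.64947]
  [   0.15658     0.16904     1.51068     0.41815]
  [   0.54804     0.59164     0.28737     1.46352]
The output multiplier for sector j is the column-j sum of the Leontief inverse (I − A)⁻¹ = adj(I−A) / det(I−A).
Column 2 of adj(I−A): (0.18375, 0.43250, 0.04750, 0.16625); det(I−A) = 0.2810.
m_2 = (0.18375 + 0.43250 + 0.04750 + 0.16625) / 0.2810 = 0.83 / 0.2810 ≈ 2.9537.

m_2 = 2.9537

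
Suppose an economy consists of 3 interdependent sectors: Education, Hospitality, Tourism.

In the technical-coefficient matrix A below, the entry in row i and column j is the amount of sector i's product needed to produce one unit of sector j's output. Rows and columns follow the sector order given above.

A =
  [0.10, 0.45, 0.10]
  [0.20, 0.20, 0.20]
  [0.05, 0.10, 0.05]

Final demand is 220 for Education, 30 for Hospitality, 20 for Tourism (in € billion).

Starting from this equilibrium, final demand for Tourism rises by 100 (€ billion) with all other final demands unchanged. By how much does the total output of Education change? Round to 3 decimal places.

Δx_E = 29.825

I − A =
  [   0.90    -0.45    -0.10]
  [  -0.20     0.80    -0.20]
  [  -0.05    -0.10     0.95]
Cofactors of I−A, C_ij = (−1)^(i+j)·(minor ij) (rows/columns in the sector order above):
  C_11 = (0.80)(0.95) − (-0.20)(-0.10) = 0.7400
  C_12 = −[(-0.20)(0.95) − (-0.20)(-0.05)] = 0.2000
  C_13 = (-0.20)(-0.10) − (0.80)(-0.05) = 0.0600
  C_21 = −[(-0.45)(0.95) − (-0.10)(-0.10)] = 0.4375
  C_22 = (0.90)(0.95) − (-0.10)(-0.05) = 0.8500
  C_23 = −[(0.90)(-0.10) − (-0.45)(-0.05)] = 0.1125
  C_31 = (-0.45)(-0.20) − (-0.10)(0.80) = 0.1700
  C_32 = −[(0.90)(-0.20) − (-0.10)(-0.20)] = 0.2000
  C_33 = (0.90)(0.80) − (-0.45)(-0.20) = 0.6300
det(I−A) = Σ_j (I−A)_1j·C_1j = (0.90)(0.7400) + (-0.45)(0.2000) + (-0.10)(0.0600) = 0.5700
adj(I−A) = Cᵀ =
  [ 0.7400   0.4375   0.1700]
  [ 0.2000   0.8500   0.2000]
  [ 0.0600   0.1125   0.6300]
(I − A)⁻¹ = adj(I−A) / det(I−A) ≈
  [   1.2982     0.7675     0.2982]
  [   0.3509     1.4912     0.3509]
  [   0.1053     0.1974     1.1053]
Δx = (I − A)⁻¹ Δd with Δd having +100 in the Tourism component and 0 elsewhere.
So Δx_E = L_ET · (+100), where L_ET = adj(I−A)_ET / det(I−A) = 0.1700 / 0.5700.
Δx_E = 0.1700 × (+100) / 0.5700 = 17.00 / 0.5700 ≈ 29.825.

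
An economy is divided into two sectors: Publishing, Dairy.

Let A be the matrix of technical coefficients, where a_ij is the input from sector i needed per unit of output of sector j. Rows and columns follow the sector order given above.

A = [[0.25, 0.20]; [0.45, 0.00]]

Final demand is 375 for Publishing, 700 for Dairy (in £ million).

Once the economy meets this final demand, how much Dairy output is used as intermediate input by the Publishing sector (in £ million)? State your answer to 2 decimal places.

z_21 = 351.14

I − A =
  [   0.75    -0.20]
  [  -0.45     1.00]
det(I−A) = (0.75)(1.00) − (-0.20)(-0.45) = 0.6600
adj(I−A) = [[1.00, 0.20], [0.45, 0.75]]
(I − A)⁻¹ = adj(I−A) / det(I−A) ≈
  [   1.5152     0.3030]
  [   0.6818     1.1364]
First solve x = (I − A)⁻¹ d = adj(I−A)·d / det(I−A); in particular x_1 = (1.00·375 + 0.20·700) / 0.6600 = 515.00 / 0.6600 ≈ 780.3030.
Intermediate flow from 2 to 1: z_21 = a_21 · x_1 = 0.45 × 515.00 / 0.6600 = 231.75 / 0.6600 ≈ 351.14.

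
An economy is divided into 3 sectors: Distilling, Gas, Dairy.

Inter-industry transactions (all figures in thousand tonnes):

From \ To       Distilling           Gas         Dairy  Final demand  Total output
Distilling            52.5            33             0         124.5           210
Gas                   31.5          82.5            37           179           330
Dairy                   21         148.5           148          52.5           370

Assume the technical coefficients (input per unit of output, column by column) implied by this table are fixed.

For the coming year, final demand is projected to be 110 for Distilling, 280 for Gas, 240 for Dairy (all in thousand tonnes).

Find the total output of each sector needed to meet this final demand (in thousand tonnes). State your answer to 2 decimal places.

x_1 = 217.02, x_2 = 527.66, x_3 = 831.91

Technical coefficients a_ij = z_ij / X_j:
  a_11 = 52.5/210 = 0.25, a_21 = 31.5/210 = 0.15, a_31 = 21/210 = 0.10
  a_12 = 33/330 = 0.10, a_22 = 82.5/330 = 0.25, a_32 = 148.5/330 = 0.45
  a_13 = 0/370 = 0.00, a_23 = 37/370 = 0.10, a_33 = 148/370 = 0.40
I − A =
  [   0.75    -0.10     0.00]
  [  -0.15     0.75    -0.10]
  [  -0.10    -0.45     0.60]
Cofactors of I−A, C_ij = (−1)^(i+j)·(minor ij) (rows/columns in the sector order above):
  C_11 = (0.75)(0.60) − (-0.10)(-0.45) = 0.4050
  C_12 = −[(-0.15)(0.60) − (-0.10)(-0.10)] = 0.1000
  C_13 = (-0.15)(-0.45) − (0.75)(-0.10) = 0.1425
  C_21 = −[(-0.10)(0.60) − (0.00)(-0.45)] = 0.0600
  C_22 = (0.75)(0.60) − (0.00)(-0.10) = 0.4500
  C_23 = −[(0.75)(-0.45) − (-0.10)(-0.10)] = 0.3475
  C_31 = (-0.10)(-0.10) − (0.00)(0.75) = 0.0100
  C_32 = −[(0.75)(-0.10) − (0.00)(-0.15)] = 0.0750
  C_33 = (0.75)(0.75) − (-0.10)(-0.15) = 0.5475
det(I−A) = Σ_j (I−A)_1j·C_1j = (0.75)(0.4050) + (-0.10)(0.1000) + (0.00)(0.1425) = 0.29375
adj(I−A) = Cᵀ =
  [ 0.4050   0.0600   0.0100]
  [ 0.1000   0.4500   0.0750]
  [ 0.1425   0.3475   0.5475]
(I − A)⁻¹ = adj(I−A) / det(I−A) ≈
  [   1.3787     0.2043     0.0340]
  [   0.3404     1.5319     0.2553]
  [   0.4851     1.1830     1.8638]
x = (I − A)⁻¹ d = adj(I−A)·d / det(I−A), with det(I−A) = 0.29375:
  x_1 = (0.4050·110 + 0.0600·280 + 0.0100·240) / 0.29375 = 63.75 / 0.29375 ≈ 217.02
  x_2 = (0.1000·110 + 0.4500·280 + 0.0750·240) / 0.29375 = 155.00 / 0.29375 ≈ 527.66
  x_3 = (0.1425·110 + 0.3475·280 + 0.5475·240) / 0.29375 = 244.375 / 0.29375 ≈ 831.91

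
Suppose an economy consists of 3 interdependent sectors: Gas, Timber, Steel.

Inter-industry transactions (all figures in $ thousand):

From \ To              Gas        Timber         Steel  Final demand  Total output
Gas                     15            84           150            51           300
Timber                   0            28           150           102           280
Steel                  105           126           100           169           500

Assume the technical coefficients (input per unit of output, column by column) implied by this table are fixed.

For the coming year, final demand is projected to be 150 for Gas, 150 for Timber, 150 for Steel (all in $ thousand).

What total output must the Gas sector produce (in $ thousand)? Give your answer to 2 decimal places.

x_1 = 460.73

Technical coefficients a_ij = z_ij / X_j:
  a_11 = 15/300 = 0.05, a_21 = 0/300 = 0.00, a_31 = 105/300 = 0.35
  a_12 = 84/280 = 0.30, a_22 = 28/280 = 0.10, a_32 = 126/280 = 0.45
  a_13 = 150/500 = 0.30, a_23 = 150/500 = 0.30, a_33 = 100/500 = 0.20
I − A =
  [   0.95    -0.30    -0.30]
  [   0.00     0.90    -0.30]
  [  -0.35    -0.45     0.80]
Cofactors of I−A, C_ij = (−1)^(i+j)·(minor ij) (rows/columns in the sector order above):
  C_11 = (0.90)(0.80) − (-0.30)(-0.45) = 0.5850
  C_12 = −[(0.00)(0.80) − (-0.30)(-0.35)] = 0.1050
  C_13 = (0.00)(-0.45) − (0.90)(-0.35) = 0.3150
  C_21 = −[(-0.30)(0.80) − (-0.30)(-0.45)] = 0.3750
  C_22 = (0.95)(0.80) − (-0.30)(-0.35) = 0.6550
  C_23 = −[(0.95)(-0.45) − (-0.30)(-0.35)] = 0.5325
  C_31 = (-0.30)(-0.30) − (-0.30)(0.90) = 0.3600
  C_32 = −[(0.95)(-0.30) − (-0.30)(0.00)] = 0.2850
  C_33 = (0.95)(0.90) − (-0.30)(0.00) = 0.8550
det(I−A) = Σ_j (I−A)_1j·C_1j = (0.95)(0.5850) + (-0.30)(0.1050) + (-0.30)(0.3150) = 0.42975
adj(I−A) = Cᵀ =
  [ 0.5850   0.3750   0.3600]
  [ 0.1050   0.6550   0.2850]
  [ 0.3150   0.5325   0.8550]
(I − A)⁻¹ = adj(I−A) / det(I−A) ≈
  [   1.3613     0.8726     0.8377]
  [   0.2443     1.5241     0.6632]
  [   0.7330     1.2391     1.9895]
x = (I − A)⁻¹ d = adj(I−A)·d / det(I−A), with det(I−A) = 0.42975:
  x_1 = (0.5850·150 + 0.3750·150 + 0.3600·150) / 0.42975 = 198.00 / 0.42975 ≈ 460.73
  x_2 = (0.1050·150 + 0.6550·150 + 0.2850·150) / 0.42975 = 156.75 / 0.42975 ≈ 364.75
  x_3 = (0.3150·150 + 0.5325·150 + 0.8550·150) / 0.42975 = 255.375 / 0.42975 ≈ 594.24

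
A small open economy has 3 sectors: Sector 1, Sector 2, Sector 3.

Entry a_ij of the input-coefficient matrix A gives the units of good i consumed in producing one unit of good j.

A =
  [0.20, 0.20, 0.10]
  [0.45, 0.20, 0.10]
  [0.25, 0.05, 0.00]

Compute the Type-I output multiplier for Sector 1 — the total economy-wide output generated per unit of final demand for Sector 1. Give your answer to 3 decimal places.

m_1 = 2.877

I − A =
  [   0.80    -0.20    -0.10]
  [  -0.45     0.80    -0.10]
  [  -0.25    -0.05     1.00]
Cofactors of I−A, C_ij = (−1)^(i+j)·(minor ij) (rows/columns in the sector order above):
  C_11 = (0.80)(1.00) − (-0.10)(-0.05) = 0.7950
  C_12 = −[(-0.45)(1.00) − (-0.10)(-0.25)] = 0.4750
  C_13 = (-0.45)(-0.05) − (0.80)(-0.25) = 0.2225
  C_21 = −[(-0.20)(1.00) − (-0.10)(-0.05)] = 0.2050
  C_22 = (0.80)(1.00) − (-0.10)(-0.25) = 0.7750
  C_23 = −[(0.80)(-0.05) − (-0.20)(-0.25)] = 0.0900
  C_31 = (-0.20)(-0.10) − (-0.10)(0.80) = 0.1000
  C_32 = −[(0.80)(-0.10) − (-0.10)(-0.45)] = 0.1250
  C_33 = (0.80)(0.80) − (-0.20)(-0.45) = 0.5500
det(I−A) = Σ_j (I−A)_1j·C_1j = (0.80)(0.7950) + (-0.20)(0.4750) + (-0.10)(0.2225) = 0.51875
adj(I−A) = Cᵀ =
  [ 0.7950   0.2050   0.1000]
  [ 0.4750   0.7750   0.1250]
  [ 0.2225   0.0900   0.5500]
(I − A)⁻¹ = adj(I−A) / det(I−A) ≈
  [   1.5325     0.3952     0.1928]
  [   0.9157     1.4940     0.2410]
  [   0.4289     0.1735     1.0602]
The output multiplier for sector j is the column-j sum of the Leontief inverse (I − A)⁻¹ = adj(I−A) / det(I−A).
Column 1 of adj(I−A): (0.7950, 0.4750, 0.2225); det(I−A) = 0.51875.
m_1 = (0.7950 + 0.4750 + 0.2225) / 0.51875 = 1.4925 / 0.51875 ≈ 2.877.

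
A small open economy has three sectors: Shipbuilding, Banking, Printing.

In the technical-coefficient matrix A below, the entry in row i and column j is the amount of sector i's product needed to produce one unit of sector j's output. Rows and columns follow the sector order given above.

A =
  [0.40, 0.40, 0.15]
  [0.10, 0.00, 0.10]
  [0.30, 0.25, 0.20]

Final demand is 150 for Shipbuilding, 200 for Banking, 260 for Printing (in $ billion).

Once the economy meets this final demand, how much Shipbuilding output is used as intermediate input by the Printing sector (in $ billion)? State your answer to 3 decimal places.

I − A =
  [   0.60    -0.40    -0.15]
  [  -0.10     1.00    -0.10]
  [  -0.30    -0.25     0.80]
Cofactors of I−A, C_ij = (−1)^(i+j)·(minor ij) (rows/columns in the sector order above):
  C_11 = (1.00)(0.80) − (-0.10)(-0.25) = 0.7750
  C_12 = −[(-0.10)(0.80) − (-0.10)(-0.30)] = 0.1100
  C_13 = (-0.10)(-0.25) − (1.00)(-0.30) = 0.3250
  C_21 = −[(-0.40)(0.80) − (-0.15)(-0.25)] = 0.3575
  C_22 = (0.60)(0.80) − (-0.15)(-0.30) = 0.4350
  C_23 = −[(0.60)(-0.25) − (-0.40)(-0.30)] = 0.2700
  C_31 = (-0.40)(-0.10) − (-0.15)(1.00) = 0.1900
  C_32 = −[(0.60)(-0.10) − (-0.15)(-0.10)] = 0.0750
  C_33 = (0.60)(1.00) − (-0.40)(-0.10) = 0.5600
det(I−A) = Σ_j (I−A)_1j·C_1j = (0.60)(0.7750) + (-0.40)(0.1100) + (-0.15)(0.3250) = 0.37225
adj(I−A) = Cᵀ =
  [ 0.7750   0.3575   0.1900]
  [ 0.1100   0.4350   0.0750]
  [ 0.3250   0.2700   0.5600]
(I − A)⁻¹ = adj(I−A) / det(I−A) ≈
  [   2.0819     0.9604     0.5104]
  [   0.2955     1.1686     0.2015]
  [   0.8731     0.7253     1.5044]
First solve x = (I − A)⁻¹ d = adj(I−A)·d / det(I−A); in particular x_3 = (0.3250·150 + 0.2700·200 + 0.5600·260) / 0.37225 = 248.35 / 0.37225 ≈ 667.15917.
Intermediate flow from 1 to 3: z_13 = a_13 · x_3 = 0.15 × 248.35 / 0.37225 = 37.2525 / 0.37225 ≈ 100.074.

z_13 = 100.074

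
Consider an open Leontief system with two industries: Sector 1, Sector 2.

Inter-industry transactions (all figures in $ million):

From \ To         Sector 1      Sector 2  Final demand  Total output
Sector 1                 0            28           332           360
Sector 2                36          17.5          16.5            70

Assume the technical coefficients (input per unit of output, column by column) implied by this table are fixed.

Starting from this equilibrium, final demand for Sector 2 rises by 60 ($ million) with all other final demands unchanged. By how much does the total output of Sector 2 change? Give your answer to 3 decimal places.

Δx_2 = 84.507

Technical coefficients a_ij = z_ij / X_j:
  a_11 = 0/360 = 0.00, a_21 = 36/360 = 0.10
  a_12 = 28/70 = 0.40, a_22 = 17.5/70 = 0.25
I − A =
  [   1.00    -0.40]
  [  -0.10     0.75]
det(I−A) = (1.00)(0.75) − (-0.40)(-0.10) = 0.7100
adj(I−A) = [[0.75, 0.40], [0.10, 1.00]]
(I − A)⁻¹ = adj(I−A) / det(I−A) ≈
  [   1.0563     0.5634]
  [   0.1408     1.4085]
Δx = (I − A)⁻¹ Δd with Δd having +60 in the Sector 2 component and 0 elsewhere.
So Δx_2 = L_22 · (+60), where L_22 = adj(I−A)_22 / det(I−A) = 1.00 / 0.7100.
Δx_2 = 1.00 × (+60) / 0.7100 = 60.00 / 0.7100 ≈ 84.507.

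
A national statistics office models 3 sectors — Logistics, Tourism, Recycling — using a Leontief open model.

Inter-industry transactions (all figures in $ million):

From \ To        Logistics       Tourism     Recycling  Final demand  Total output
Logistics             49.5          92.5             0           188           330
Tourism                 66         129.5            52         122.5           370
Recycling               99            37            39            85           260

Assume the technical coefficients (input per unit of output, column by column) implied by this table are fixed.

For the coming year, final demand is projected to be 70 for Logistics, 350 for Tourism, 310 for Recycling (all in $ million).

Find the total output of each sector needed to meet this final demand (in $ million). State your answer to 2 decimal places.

Technical coefficients a_ij = z_ij / X_j:
  a_11 = 49.5/330 = 0.15, a_21 = 66/330 = 0.20, a_31 = 99/330 = 0.30
  a_12 = 92.5/370 = 0.25, a_22 = 129.5/370 = 0.35, a_32 = 37/370 = 0.10
  a_13 = 0/260 = 0.00, a_23 = 52/260 = 0.20, a_33 = 39/260 = 0.15
I − A =
  [   0.85    -0.25     0.00]
  [  -0.20     0.65    -0.20]
  [  -0.30    -0.10     0.85]
Cofactors of I−A, C_ij = (−1)^(i+j)·(minor ij) (rows/columns in the sector order above):
  C_11 = (0.65)(0.85) − (-0.20)(-0.10) = 0.5325
  C_12 = −[(-0.20)(0.85) − (-0.20)(-0.30)] = 0.2300
  C_13 = (-0.20)(-0.10) − (0.65)(-0.30) = 0.2150
  C_21 = −[(-0.25)(0.85) − (0.00)(-0.10)] = 0.2125
  C_22 = (0.85)(0.85) − (0.00)(-0.30) = 0.7225
  C_23 = −[(0.85)(-0.10) − (-0.25)(-0.30)] = 0.1600
  C_31 = (-0.25)(-0.20) − (0.00)(0.65) = 0.0500
  C_32 = −[(0.85)(-0.20) − (0.00)(-0.20)] = 0.1700
  C_33 = (0.85)(0.65) − (-0.25)(-0.20) = 0.5025
det(I−A) = Σ_j (I−A)_1j·C_1j = (0.85)(0.5325) + (-0.25)(0.2300) + (0.00)(0.2150) = 0.395125
adj(I−A) = Cᵀ =
  [ 0.5325   0.2125   0.0500]
  [ 0.2300   0.7225   0.1700]
  [ 0.2150   0.1600   0.5025]
(I − A)⁻¹ = adj(I−A) / det(I−A) ≈
  [   1.3477     0.5378     0.1265]
  [   0.5821     1.8285     0.4302]
  [   0.5441     0.4049     1.2717]
x = (I − A)⁻¹ d = adj(I−A)·d / det(I−A), with det(I−A) = 0.395125:
  x_1 = (0.5325·70 + 0.2125·350 + 0.0500·310) / 0.395125 = 127.15 / 0.395125 ≈ 321.80
  x_2 = (0.2300·70 + 0.7225·350 + 0.1700·310) / 0.395125 = 321.675 / 0.395125 ≈ 814.11
  x_3 = (0.2150·70 + 0.1600·350 + 0.5025·310) / 0.395125 = 226.825 / 0.395125 ≈ 574.06

x_1 = 321.80, x_2 = 814.11, x_3 = 574.06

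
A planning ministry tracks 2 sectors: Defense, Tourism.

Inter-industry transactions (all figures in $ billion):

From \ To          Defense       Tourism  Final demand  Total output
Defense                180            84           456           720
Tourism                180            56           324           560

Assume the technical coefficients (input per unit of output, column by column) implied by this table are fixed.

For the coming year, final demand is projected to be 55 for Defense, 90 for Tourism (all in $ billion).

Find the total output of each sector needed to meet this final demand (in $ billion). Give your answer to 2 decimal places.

Technical coefficients a_ij = z_ij / X_j:
  a_DD = 180/720 = 0.25, a_TD = 180/720 = 0.25
  a_DT = 84/560 = 0.15, a_TT = 56/560 = 0.10
I − A =
  [   0.75    -0.15]
  [  -0.25     0.90]
det(I−A) = (0.75)(0.90) − (-0.15)(-0.25) = 0.6375
adj(I−A) = [[0.90, 0.15], [0.25, 0.75]]
(I − A)⁻¹ = adj(I−A) / det(I−A) ≈
  [   1.4118     0.2353]
  [   0.3922     1.1765]
x = (I − A)⁻¹ d = adj(I−A)·d / det(I−A), with det(I−A) = 0.6375:
  x_D = (0.90·55 + 0.15·90) / 0.6375 = 63.00 / 0.6375 ≈ 98.82
  x_T = (0.25·55 + 0.75·90) / 0.6375 = 81.25 / 0.6375 ≈ 127.45

x_D = 98.82, x_T = 127.45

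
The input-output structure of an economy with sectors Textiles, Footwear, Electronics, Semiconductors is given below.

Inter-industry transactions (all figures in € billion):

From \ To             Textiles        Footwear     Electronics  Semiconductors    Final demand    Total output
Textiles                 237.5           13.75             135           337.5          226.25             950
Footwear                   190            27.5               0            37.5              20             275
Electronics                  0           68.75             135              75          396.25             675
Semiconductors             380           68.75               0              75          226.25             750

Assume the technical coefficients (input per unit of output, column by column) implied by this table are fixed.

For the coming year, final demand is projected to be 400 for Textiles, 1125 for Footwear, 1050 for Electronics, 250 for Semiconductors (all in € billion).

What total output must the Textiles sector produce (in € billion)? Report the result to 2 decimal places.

x_T = 2321.30

Technical coefficients a_ij = z_ij / X_j:
  a_TT = 237.5/950 = 0.25, a_FT = 190/950 = 0.20, a_ET = 0/950 = 0.00, a_ST = 380/950 = 0.40
  a_TF = 13.75/275 = 0.05, a_FF = 27.5/275 = 0.10, a_EF = 68.75/275 = 0.25, a_SF = 68.75/275 = 0.25
  a_TE = 135/675 = 0.20, a_FE = 0/675 = 0.00, a_EE = 135/675 = 0.20, a_SE = 0/675 = 0.00
  a_TS = 337.5/750 = 0.45, a_FS = 37.5/750 = 0.05, a_ES = 75/750 = 0.10, a_SS = 75/750 = 0.10
I − A =
  [   0.75    -0.05    -0.20    -0.45]
  [  -0.20     0.90     0.00    -0.05]
  [   0.00    -0.25     0.80    -0.10]
  [  -0.40    -0.25     0.00     0.90]
Compute the cofactors C_ij = (−1)^(i+j)·(3×3 minor ij) of I−A; the adjugate is their transpose:
adj(I−A) = Cᵀ =
  [ 0.638000   0.176000   0.159500   0.346500]
  [ 0.160000   0.388000   0.040000   0.106000]
  [ 0.091000   0.144500   0.403625   0.098375]
  [ 0.328000   0.186000   0.082000   0.522000]
det(I−A) = Σ_j (I−A)_1j·C_1j = (0.75)(0.638000) + (-0.05)(0.160000) + (-0.20)(0.091000) + (-0.45)(0.328000) = 0.3047
(I − A)⁻¹ = adj(I−A) / det(I−A) ≈
  [   2.0939     0.5776     0.5235     1.1372]
  [   0.5251     1.2734     0.1313     0.3479]
  [   0.2987     0.4742     1.3247     0.3229]
  [   1.0765     0.6104     0.2691     1.7132]
x = (I − A)⁻¹ d = adj(I−A)·d / det(I−A), with det(I−A) = 0.3047:
  x_T = (0.638000·400 + 0.176000·1125 + 0.159500·1050 + 0.346500·250) / 0.3047 = 707.30 / 0.3047 ≈ 2321.30
  x_F = (0.160000·400 + 0.388000·1125 + 0.040000·1050 + 0.106000·250) / 0.3047 = 569.00 / 0.3047 ≈ 1867.41
  x_E = (0.091000·400 + 0.144500·1125 + 0.403625·1050 + 0.098375·250) / 0.3047 = 647.3625 / 0.3047 ≈ 2124.59
  x_S = (0.328000·400 + 0.186000·1125 + 0.082000·1050 + 0.522000·250) / 0.3047 = 557.05 / 0.3047 ≈ 1828.19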